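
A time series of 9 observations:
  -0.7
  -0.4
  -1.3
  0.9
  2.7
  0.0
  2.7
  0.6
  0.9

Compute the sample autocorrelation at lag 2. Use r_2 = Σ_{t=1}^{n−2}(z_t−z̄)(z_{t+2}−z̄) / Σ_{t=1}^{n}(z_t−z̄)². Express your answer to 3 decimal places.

0.194

Mean z̄ = (-0.7 − 0.4 − 1.3 + 0.9 + 2.7 + 0.0 + 2.7 + 0.6 + 0.9)/9 = 0.6000
Σ(z_t−z̄)(z_{t+2}−z̄) = (2.4700) + (-0.3000) + (-3.9900) + (-0.1800) + (4.4100) + (0.0000) + (0.6300) = 3.0400
Denominator Σ(z_t−z̄)² = 15.6600
r_2 = 3.0400 / 15.6600 = 0.194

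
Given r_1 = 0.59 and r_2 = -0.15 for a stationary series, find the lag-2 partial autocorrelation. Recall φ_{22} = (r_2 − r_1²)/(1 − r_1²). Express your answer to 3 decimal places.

φ_{22} = (r_2 − r_1²) / (1 − r_1²)
r_1² = (0.59)² = 0.3481
Numerator = -0.15 − 0.3481 = -0.4981; denominator = 1 − 0.3481 = 0.6519
φ_{22} = -0.4981 / 0.6519 = -0.764

-0.764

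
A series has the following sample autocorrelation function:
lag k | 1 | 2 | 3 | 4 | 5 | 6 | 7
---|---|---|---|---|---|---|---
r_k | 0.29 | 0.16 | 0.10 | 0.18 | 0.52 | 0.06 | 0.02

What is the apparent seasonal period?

5

The largest autocorrelation is r_5 = 0.52; the remaining lags stay at or below 0.29. The elevated value at lag 1 (0.29), dropping to 0.16 at lag 2, reflects decaying short-term dependence rather than seasonality.
The dominant spike at lag 5 indicates a seasonal period of 5.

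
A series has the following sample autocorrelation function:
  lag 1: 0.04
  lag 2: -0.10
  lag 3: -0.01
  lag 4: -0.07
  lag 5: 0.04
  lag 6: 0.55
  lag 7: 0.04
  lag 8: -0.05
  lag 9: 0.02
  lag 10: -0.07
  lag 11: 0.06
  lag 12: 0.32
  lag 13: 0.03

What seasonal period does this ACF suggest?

The largest autocorrelation is r_6 = 0.55, with a weaker echo at lag 12 (0.32); the remaining lags stay at or below 0.06.
The dominant spike at lag 6 indicates a seasonal period of 6.

6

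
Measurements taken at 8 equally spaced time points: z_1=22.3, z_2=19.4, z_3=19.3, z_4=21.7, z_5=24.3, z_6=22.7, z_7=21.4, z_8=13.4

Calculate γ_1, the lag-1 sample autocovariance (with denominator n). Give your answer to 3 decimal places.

0.755

Mean z̄ = (22.3 + 19.4 + 19.3 + 21.7 + 24.3 + 22.7 + 21.4 + 13.4)/8 = 20.5625
Deviations: 1.7375, -1.1625, -1.2625, 1.1375, 3.7375, 2.1375, 0.8375, -7.1625
Σ_{t=1}^{7}(z_t−z̄)(z_{t+1}−z̄) = 6.0436
γ_1 = 6.0436 / 8 = 0.755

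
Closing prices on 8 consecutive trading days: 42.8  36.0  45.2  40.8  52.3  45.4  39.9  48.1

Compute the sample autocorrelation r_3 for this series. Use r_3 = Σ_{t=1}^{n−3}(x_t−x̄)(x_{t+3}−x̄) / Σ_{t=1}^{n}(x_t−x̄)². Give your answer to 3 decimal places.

-0.071

Mean x̄ = (42.8 + 36.0 + 45.2 + 40.8 + 52.3 + 45.4 + 39.9 + 48.1)/8 = 43.8125
Deviations from mean: -1.0125, -7.8125, 1.3875, -3.0125, 8.4875, 1.5875, -3.9125, 4.2875
Σ(x_t−x̄)(x_{t+3}−x̄) = (3.0502) + (-66.3086) + (2.2027) + (11.7864) + (36.3902) = -12.8792
Denominator Σ(x_t−x̄)² = 181.3088
r_3 = -12.8792 / 181.3088 = -0.071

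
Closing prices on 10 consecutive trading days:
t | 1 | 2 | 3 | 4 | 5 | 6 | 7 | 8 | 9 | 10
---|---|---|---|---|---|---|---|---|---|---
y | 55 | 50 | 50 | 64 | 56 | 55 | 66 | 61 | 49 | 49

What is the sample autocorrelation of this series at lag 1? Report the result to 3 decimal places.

0.137

Mean ȳ = (55 + 50 + 50 + 64 + 56 + 55 + 66 + 61 + 49 + 49)/10 = 55.5000
Numerator Σ_{t=1}^{9}(y_t−ȳ)(y_{t+1}−ȳ) = 49.2500
Denominator Σ(y_t−ȳ)² = 358.5000
r_1 = 49.2500 / 358.5000 = 0.137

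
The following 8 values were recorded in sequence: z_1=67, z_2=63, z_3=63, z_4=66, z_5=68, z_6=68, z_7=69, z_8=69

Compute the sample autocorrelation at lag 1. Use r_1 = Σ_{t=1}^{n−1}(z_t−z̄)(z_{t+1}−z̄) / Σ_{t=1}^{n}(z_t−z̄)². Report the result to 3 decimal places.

Mean z̄ = (67 + 63 + 63 + 66 + 68 + 68 + 69 + 69)/8 = 66.6250
Deviations from mean: 0.3750, -3.6250, -3.6250, -0.6250, 1.3750, 1.3750, 2.3750, 2.3750
Σ(z_t−z̄)(z_{t+1}−z̄) = (-1.3594) + (13.1406) + (2.2656) + (-0.8594) + (1.8906) + (3.2656) + (5.6406) = 23.9844
Denominator Σ(z_t−z̄)² = 41.8750
r_1 = 23.9844 / 41.8750 = 0.573

0.573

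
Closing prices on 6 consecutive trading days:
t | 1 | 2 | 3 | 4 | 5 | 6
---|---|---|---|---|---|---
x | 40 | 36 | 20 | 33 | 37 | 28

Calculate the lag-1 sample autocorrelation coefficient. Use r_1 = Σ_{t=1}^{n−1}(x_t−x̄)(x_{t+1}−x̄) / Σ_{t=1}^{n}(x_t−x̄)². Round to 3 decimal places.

-0.160

Mean x̄ = (40 + 36 + 20 + 33 + 37 + 28)/6 = 32.3333
Deviations from mean: 7.6667, 3.6667, -12.3333, 0.6667, 4.6667, -4.3333
Numerator Σ_{t=1}^{5}(x_t−x̄)(x_{t+1}−x̄) = -42.4444
Denominator Σ(x_t−x̄)² = 265.3333
r_1 = -42.4444 / 265.3333 = -0.160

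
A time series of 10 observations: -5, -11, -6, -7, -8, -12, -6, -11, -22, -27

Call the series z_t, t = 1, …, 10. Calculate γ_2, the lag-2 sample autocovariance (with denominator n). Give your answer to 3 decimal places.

0.850

Mean z̄ = (-5 − 11 − 6 − 7 − 8 − 12 − 6 − 11 − 22 − 27)/10 = -11.5000
Σ_{t=1}^{8}(z_t−z̄)(z_{t+2}−z̄) = 8.5000
γ_2 = 8.5000 / 10 = 0.850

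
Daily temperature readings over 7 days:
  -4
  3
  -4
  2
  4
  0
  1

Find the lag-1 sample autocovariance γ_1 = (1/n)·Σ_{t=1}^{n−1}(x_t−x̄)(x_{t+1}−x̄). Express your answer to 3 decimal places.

-3.644

Mean x̄ = (-4 + 3 − 4 + 2 + 4 + 0 + 1)/7 = 0.2857
Σ_{t=1}^{6}(x_t−x̄)(x_{t+1}−x̄) = -25.5102
γ_1 = -25.5102 / 7 = -3.644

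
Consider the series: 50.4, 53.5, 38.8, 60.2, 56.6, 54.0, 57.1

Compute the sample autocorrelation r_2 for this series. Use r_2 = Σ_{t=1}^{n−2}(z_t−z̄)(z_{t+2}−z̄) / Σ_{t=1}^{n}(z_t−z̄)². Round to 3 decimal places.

Mean z̄ = (50.4 + 53.5 + 38.8 + 60.2 + 56.6 + 54.0 + 57.1)/7 = 52.9429
Σ(z_t−z̄)(z_{t+2}−z̄) = (35.9633) + (4.0433) + (-51.7224) + (7.6718) + (15.2033) = 11.1592
Denominator Σ(z_t−z̄)² = 291.2371
r_2 = 11.1592 / 291.2371 = 0.038

0.038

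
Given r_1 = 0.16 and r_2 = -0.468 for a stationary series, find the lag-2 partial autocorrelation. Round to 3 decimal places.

-0.507

φ_{22} = (r_2 − r_1²) / (1 − r_1²)
r_1² = (0.16)² = 0.0256
Numerator = -0.468 − 0.0256 = -0.4936; denominator = 1 − 0.0256 = 0.9744
φ_{22} = -0.4936 / 0.9744 = -0.507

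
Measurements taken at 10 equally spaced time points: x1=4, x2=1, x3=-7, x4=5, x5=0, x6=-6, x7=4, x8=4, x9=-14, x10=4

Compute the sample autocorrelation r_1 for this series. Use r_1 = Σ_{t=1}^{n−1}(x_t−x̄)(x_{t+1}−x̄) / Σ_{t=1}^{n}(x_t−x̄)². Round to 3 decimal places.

-0.447

Mean x̄ = (4 + 1 − 7 + 5 + 0 − 6 + 4 + 4 − 14 + 4)/10 = -0.5000
Numerator Σ_{t=1}^{9}(x_t−x̄)(x_{t+1}−x̄) = -164.7500
Denominator Σ(x_t−x̄)² = 368.5000
r_1 = -164.7500 / 368.5000 = -0.447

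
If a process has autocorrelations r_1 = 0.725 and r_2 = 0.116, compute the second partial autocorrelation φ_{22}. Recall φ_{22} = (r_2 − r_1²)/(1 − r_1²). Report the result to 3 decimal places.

φ_{22} = (r_2 − r_1²) / (1 − r_1²)
r_1² = (0.725)² = 0.525625
Numerator = 0.116 − 0.5256 = -0.4096; denominator = 1 − 0.5256 = 0.4744
φ_{22} = -0.4096 / 0.4744 = -0.864

-0.864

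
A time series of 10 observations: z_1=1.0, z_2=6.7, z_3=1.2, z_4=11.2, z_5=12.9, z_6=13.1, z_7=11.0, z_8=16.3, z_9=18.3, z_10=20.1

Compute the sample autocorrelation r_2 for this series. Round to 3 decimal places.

0.358

Mean z̄ = (1.0 + 6.7 + 1.2 + 11.2 + 12.9 + 13.1 + 11.0 + 16.3 + 18.3 + 20.1)/10 = 11.1800
Numerator Σ_{t=1}^{8}(z_t−z̄)(z_{t+2}−z̄) = 138.2892
Denominator Σ(z_t−z̄)² = 386.4560
r_2 = 138.2892 / 386.4560 = 0.358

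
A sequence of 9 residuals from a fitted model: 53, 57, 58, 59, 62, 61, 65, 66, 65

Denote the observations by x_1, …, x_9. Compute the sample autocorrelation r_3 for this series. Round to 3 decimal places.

Mean x̄ = (53 + 57 + 58 + 59 + 62 + 61 + 65 + 66 + 65)/9 = 60.6667
Σ(x_t−x̄)(x_{t+3}−x̄) = (12.7778) + (-4.8889) + (-0.8889) + (-7.2222) + (7.1111) + (1.4444) = 8.3333
Denominator Σ(x_t−x̄)² = 150.0000
r_3 = 8.3333 / 150.0000 = 0.056

0.056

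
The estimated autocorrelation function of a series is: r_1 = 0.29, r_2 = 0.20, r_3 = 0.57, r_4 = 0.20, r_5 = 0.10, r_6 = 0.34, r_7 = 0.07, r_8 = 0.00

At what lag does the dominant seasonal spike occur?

3

The largest autocorrelation is r_3 = 0.57, with a weaker echo at lag 6 (0.34); the remaining lags stay at or below 0.29. The elevated value at lag 1 (0.29), dropping to 0.20 at lag 2, reflects decaying short-term dependence rather than seasonality.
The dominant spike at lag 3 indicates a seasonal period of 3.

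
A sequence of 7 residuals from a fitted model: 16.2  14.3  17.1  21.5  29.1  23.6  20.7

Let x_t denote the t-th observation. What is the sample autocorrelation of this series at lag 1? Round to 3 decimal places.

0.527

Mean x̄ = (16.2 + 14.3 + 17.1 + 21.5 + 29.1 + 23.6 + 20.7)/7 = 20.3571
Deviations from mean: -4.1571, -6.0571, -3.2571, 1.1429, 8.7429, 3.2429, 0.3429
Σ(x_t−x̄)(x_{t+1}−x̄) = (25.1804) + (19.7290) + (-3.7224) + (9.9918) + (28.3518) + (1.1118) = 80.6424
Denominator Σ(x_t−x̄)² = 152.9571
r_1 = 80.6424 / 152.9571 = 0.527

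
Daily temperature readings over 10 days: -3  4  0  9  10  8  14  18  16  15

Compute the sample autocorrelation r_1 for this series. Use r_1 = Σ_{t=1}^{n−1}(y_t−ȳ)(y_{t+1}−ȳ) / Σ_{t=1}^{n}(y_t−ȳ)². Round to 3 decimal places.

0.561

Mean ȳ = (-3 + 4 + 0 + 9 + 10 + 8 + 14 + 18 + 16 + 15)/10 = 9.1000
Numerator Σ_{t=1}^{9}(y_t−ȳ)(y_{t+1}−ȳ) = 248.2900
Denominator Σ(y_t−ȳ)² = 442.9000
r_1 = 248.2900 / 442.9000 = 0.561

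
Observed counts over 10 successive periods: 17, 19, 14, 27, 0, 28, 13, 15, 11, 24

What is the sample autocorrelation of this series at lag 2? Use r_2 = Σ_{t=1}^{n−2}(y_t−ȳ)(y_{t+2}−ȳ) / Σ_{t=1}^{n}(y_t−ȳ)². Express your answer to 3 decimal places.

Mean ȳ = (17 + 19 + 14 + 27 + 0 + 28 + 13 + 15 + 11 + 24)/10 = 16.8000
Numerator Σ_{t=1}^{8}(y_t−ȳ)(y_{t+2}−ȳ) = 235.9200
Denominator Σ(y_t−ȳ)² = 627.6000
r_2 = 235.9200 / 627.6000 = 0.376

0.376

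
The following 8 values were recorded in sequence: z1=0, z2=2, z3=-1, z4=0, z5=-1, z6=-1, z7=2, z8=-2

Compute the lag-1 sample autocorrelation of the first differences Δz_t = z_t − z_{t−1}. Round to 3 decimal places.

First differences Δz: 2, -3, 1, -1, 0, 3, -4
Mean of differences = -0.2857
Numerator Σ(Δz_t−Δz̄)(Δz_{t+1}−Δz̄) = -22.0816
Denominator Σ(Δz_t−Δz̄)² = 39.4286
r_1(Δz) = -22.0816 / 39.4286 = -0.560

-0.560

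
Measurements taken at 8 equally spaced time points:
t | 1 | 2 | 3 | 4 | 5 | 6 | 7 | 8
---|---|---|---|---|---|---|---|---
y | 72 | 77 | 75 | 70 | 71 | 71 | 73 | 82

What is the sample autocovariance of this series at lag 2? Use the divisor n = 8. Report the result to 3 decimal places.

Mean ȳ = (72 + 77 + 75 + 70 + 71 + 71 + 73 + 82)/8 = 73.8750
Σ_{t=1}^{6}(y_t−ȳ)(y_{t+2}−ȳ) = -27.1563
γ_2 = -27.1563 / 8 = -3.395

-3.395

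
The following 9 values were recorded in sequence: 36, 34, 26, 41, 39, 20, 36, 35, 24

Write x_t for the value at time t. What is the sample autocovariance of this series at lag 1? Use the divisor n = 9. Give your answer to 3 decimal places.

Mean x̄ = (36 + 34 + 26 + 41 + 39 + 20 + 36 + 35 + 24)/9 = 32.3333
Σ_{t=1}^{8}(x_t−x̄)(x_{t+1}−x̄) = -141.4444
γ_1 = -141.4444 / 9 = -15.716

-15.716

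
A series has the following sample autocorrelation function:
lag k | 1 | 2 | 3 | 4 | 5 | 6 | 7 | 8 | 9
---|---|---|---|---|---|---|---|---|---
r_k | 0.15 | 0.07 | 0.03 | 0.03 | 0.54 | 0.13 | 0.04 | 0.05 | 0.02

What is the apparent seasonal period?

The largest autocorrelation is r_5 = 0.54; the remaining lags stay at or below 0.15.
The dominant spike at lag 5 indicates a seasonal period of 5.

5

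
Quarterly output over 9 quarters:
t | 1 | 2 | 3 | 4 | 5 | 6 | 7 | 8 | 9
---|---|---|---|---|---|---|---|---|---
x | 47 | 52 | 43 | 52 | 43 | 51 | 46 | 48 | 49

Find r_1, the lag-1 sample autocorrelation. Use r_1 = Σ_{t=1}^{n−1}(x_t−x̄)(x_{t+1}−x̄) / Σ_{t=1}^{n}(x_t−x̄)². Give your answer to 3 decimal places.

-0.879

Mean x̄ = (47 + 52 + 43 + 52 + 43 + 51 + 46 + 48 + 49)/9 = 47.8889
Numerator Σ_{t=1}^{8}(x_t−x̄)(x_{t+1}−x̄) = -85.1235
Denominator Σ(x_t−x̄)² = 96.8889
r_1 = -85.1235 / 96.8889 = -0.879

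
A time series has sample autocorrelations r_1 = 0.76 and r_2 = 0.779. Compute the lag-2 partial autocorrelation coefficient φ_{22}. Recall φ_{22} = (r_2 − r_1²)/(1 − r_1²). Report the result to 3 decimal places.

φ_{22} = (r_2 − r_1²) / (1 − r_1²)
r_1² = (0.76)² = 0.5776
Numerator = 0.779 − 0.5776 = 0.2014; denominator = 1 − 0.5776 = 0.4224
φ_{22} = 0.2014 / 0.4224 = 0.477

0.477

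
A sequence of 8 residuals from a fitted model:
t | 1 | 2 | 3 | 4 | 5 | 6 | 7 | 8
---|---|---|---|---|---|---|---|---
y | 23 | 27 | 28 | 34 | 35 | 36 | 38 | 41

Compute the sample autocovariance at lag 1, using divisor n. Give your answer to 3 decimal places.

Mean ȳ = (23 + 27 + 28 + 34 + 35 + 36 + 38 + 41)/8 = 32.7500
Deviations: -9.7500, -5.7500, -4.7500, 1.2500, 2.2500, 3.2500, 5.2500, 8.2500
Σ_{t=1}^{7}(y_t−ȳ)(y_{t+1}−ȳ) = 147.9375
γ_1 = 147.9375 / 8 = 18.492

18.492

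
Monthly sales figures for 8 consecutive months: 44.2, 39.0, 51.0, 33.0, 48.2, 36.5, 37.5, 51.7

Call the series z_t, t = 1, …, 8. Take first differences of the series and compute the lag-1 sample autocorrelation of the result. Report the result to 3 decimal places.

First differences Δz: -5.2, 12.0, -18.0, 15.2, -11.7, 1.0, 14.2
Mean of differences = 1.0714
Numerator Σ(Δz_t−Δz̄)(Δz_{t+1}−Δz̄) = -726.8808
Denominator Σ(Δz_t−Δz̄)² = 1057.5743
r_1(Δz) = -726.8808 / 1057.5743 = -0.687

-0.687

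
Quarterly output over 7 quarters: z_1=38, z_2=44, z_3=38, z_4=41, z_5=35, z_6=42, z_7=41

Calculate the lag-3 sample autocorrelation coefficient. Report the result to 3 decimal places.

-0.454

Mean z̄ = (38 + 44 + 38 + 41 + 35 + 42 + 41)/7 = 39.8571
Σ(z_t−z̄)(z_{t+3}−z̄) = (-2.1224) + (-20.1224) + (-3.9796) + (1.3061) = -24.9184
Denominator Σ(z_t−z̄)² = 54.8571
r_3 = -24.9184 / 54.8571 = -0.454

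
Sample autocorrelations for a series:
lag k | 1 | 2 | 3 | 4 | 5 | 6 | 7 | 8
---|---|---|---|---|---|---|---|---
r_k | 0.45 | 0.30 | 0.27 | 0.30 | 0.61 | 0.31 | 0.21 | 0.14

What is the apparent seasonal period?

5

The largest autocorrelation is r_5 = 0.61; the remaining lags stay at or below 0.45. The elevated value at lag 1 (0.45), dropping to 0.30 at lag 2, reflects decaying short-term dependence rather than seasonality.
The dominant spike at lag 5 indicates a seasonal period of 5.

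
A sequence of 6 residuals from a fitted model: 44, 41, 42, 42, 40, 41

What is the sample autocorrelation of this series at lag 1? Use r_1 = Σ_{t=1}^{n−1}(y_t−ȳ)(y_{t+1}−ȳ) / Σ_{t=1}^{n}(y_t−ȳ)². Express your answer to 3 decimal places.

-0.119

Mean ȳ = (44 + 41 + 42 + 42 + 40 + 41)/6 = 41.6667
Numerator Σ_{t=1}^{5}(y_t−ȳ)(y_{t+1}−ȳ) = -1.1111
Denominator Σ(y_t−ȳ)² = 9.3333
r_1 = -1.1111 / 9.3333 = -0.119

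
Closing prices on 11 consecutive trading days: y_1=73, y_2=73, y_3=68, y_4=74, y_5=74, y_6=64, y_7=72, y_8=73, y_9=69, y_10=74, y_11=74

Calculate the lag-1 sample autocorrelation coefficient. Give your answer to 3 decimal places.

-0.288

Mean ȳ = (73 + 73 + 68 + 74 + 74 + 64 + 72 + 73 + 69 + 74 + 74)/11 = 71.6364
Numerator Σ_{t=1}^{10}(y_t−ȳ)(y_{t+1}−ȳ) = -30.6777
Denominator Σ(y_t−ȳ)² = 106.5455
r_1 = -30.6777 / 106.5455 = -0.288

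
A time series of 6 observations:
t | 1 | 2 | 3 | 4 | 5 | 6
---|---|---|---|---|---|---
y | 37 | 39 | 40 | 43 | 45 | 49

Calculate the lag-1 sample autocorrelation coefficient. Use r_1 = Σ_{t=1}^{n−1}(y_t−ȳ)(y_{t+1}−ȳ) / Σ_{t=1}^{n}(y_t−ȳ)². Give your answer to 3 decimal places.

Mean ȳ = (37 + 39 + 40 + 43 + 45 + 49)/6 = 42.1667
Σ(y_t−ȳ)(y_{t+1}−ȳ) = (16.3611) + (6.8611) + (-1.8056) + (2.3611) + (19.3611) = 43.1389
Denominator Σ(y_t−ȳ)² = 96.8333
r_1 = 43.1389 / 96.8333 = 0.445

0.445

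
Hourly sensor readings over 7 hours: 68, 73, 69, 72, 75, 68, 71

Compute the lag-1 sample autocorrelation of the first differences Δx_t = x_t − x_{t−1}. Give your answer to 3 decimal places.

-0.543

First differences Δx: 5, -4, 3, 3, -7, 3
Mean of differences = 0.5000
Numerator Σ(Δx_t−Δx̄)(Δx_{t+1}−Δx̄) = -62.7500
Denominator Σ(Δx_t−Δx̄)² = 115.5000
r_1(Δx) = -62.7500 / 115.5000 = -0.543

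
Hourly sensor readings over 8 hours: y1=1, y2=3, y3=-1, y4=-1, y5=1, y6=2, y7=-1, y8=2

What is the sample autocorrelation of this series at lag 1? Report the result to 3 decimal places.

-0.275

Mean ȳ = (1 + 3 − 1 − 1 + 1 + 2 − 1 + 2)/8 = 0.7500
Deviations from mean: 0.2500, 2.2500, -1.7500, -1.7500, 0.2500, 1.2500, -1.7500, 1.2500
Σ(y_t−ȳ)(y_{t+1}−ȳ) = (0.5625) + (-3.9375) + (3.0625) + (-0.4375) + (0.3125) + (-2.1875) + (-2.1875) = -4.8125
Denominator Σ(y_t−ȳ)² = 17.5000
r_1 = -4.8125 / 17.5000 = -0.275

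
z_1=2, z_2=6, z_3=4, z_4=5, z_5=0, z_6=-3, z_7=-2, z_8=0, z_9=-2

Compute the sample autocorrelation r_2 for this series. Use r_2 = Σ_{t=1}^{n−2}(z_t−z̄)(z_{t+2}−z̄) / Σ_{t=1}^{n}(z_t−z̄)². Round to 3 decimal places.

0.231

Mean z̄ = (2 + 6 + 4 + 5 + 0 − 3 − 2 + 0 − 2)/9 = 1.1111
Numerator Σ_{t=1}^{7}(z_t−z̄)(z_{t+2}−z̄) = 20.0864
Denominator Σ(z_t−z̄)² = 86.8889
r_2 = 20.0864 / 86.8889 = 0.231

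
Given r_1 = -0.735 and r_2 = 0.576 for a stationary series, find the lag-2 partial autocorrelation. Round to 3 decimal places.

φ_{22} = (r_2 − r_1²) / (1 − r_1²)
r_1² = (-0.735)² = 0.540225
Numerator = 0.576 − 0.5402 = 0.0358; denominator = 1 − 0.5402 = 0.4598
φ_{22} = 0.0358 / 0.4598 = 0.078

0.078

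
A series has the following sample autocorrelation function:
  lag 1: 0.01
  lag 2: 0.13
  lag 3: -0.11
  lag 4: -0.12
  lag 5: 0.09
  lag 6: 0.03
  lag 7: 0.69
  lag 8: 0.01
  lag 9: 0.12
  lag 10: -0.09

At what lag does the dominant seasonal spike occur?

7

The largest autocorrelation is r_7 = 0.69; the remaining lags stay at or below 0.13.
The dominant spike at lag 7 indicates a seasonal period of 7.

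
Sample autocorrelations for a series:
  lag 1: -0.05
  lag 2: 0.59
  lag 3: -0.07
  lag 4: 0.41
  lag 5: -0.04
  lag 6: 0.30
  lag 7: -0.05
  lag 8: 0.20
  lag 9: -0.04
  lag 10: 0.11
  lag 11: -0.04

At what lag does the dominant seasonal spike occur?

2

The largest autocorrelation is r_2 = 0.59, with weaker echoes at lags 4 (0.41), 6 (0.30) and 8 (0.20); the remaining lags stay at or below 0.11.
The dominant spike at lag 2 indicates a seasonal period of 2.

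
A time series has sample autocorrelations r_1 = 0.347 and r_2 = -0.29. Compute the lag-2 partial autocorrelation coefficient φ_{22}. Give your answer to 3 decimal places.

-0.467

φ_{22} = (r_2 − r_1²) / (1 − r_1²)
r_1² = (0.347)² = 0.120409
Numerator = -0.29 − 0.1204 = -0.4104; denominator = 1 − 0.1204 = 0.8796
φ_{22} = -0.4104 / 0.8796 = -0.467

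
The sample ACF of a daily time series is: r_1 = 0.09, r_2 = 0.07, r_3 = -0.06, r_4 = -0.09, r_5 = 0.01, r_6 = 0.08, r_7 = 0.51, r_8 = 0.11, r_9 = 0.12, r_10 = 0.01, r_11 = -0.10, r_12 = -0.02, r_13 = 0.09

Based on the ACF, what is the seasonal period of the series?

The largest autocorrelation is r_7 = 0.51; the remaining lags stay at or below 0.12.
The dominant spike at lag 7 indicates a seasonal period of 7.

7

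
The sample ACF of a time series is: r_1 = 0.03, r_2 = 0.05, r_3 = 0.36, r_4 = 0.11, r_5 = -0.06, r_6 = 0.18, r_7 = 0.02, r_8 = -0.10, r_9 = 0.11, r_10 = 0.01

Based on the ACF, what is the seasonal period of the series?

The largest autocorrelation is r_3 = 0.36, with a weaker echo at lag 6 (0.18); the remaining lags stay at or below 0.11.
The dominant spike at lag 3 indicates a seasonal period of 3.

3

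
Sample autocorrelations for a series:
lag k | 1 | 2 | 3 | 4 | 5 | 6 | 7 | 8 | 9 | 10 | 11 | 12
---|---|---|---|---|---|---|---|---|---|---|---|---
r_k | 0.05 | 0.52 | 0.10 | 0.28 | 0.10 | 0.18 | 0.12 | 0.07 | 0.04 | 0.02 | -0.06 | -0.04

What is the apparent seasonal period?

The largest autocorrelation is r_2 = 0.52, with weaker echoes at lags 4 (0.28) and 6 (0.18); the remaining lags stay at or below 0.12.
The dominant spike at lag 2 indicates a seasonal period of 2.

2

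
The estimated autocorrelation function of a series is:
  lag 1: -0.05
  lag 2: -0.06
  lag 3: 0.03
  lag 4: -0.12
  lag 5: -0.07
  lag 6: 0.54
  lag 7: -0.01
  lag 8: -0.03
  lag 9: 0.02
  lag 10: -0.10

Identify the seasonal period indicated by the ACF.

The largest autocorrelation is r_6 = 0.54; the remaining lags stay at or below 0.03.
The dominant spike at lag 6 indicates a seasonal period of 6.

6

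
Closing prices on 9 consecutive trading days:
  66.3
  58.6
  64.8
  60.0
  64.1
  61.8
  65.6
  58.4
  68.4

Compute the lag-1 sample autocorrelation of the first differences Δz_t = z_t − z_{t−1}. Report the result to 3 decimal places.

-0.696

First differences Δz: -7.7, 6.2, -4.8, 4.1, -2.3, 3.8, -7.2, 10.0
Mean of differences = 0.2625
Numerator Σ(Δz_t−Δz̄)(Δz_{t+1}−Δz̄) = -214.7264
Denominator Σ(Δz_t−Δz̄)² = 308.5988
r_1(Δz) = -214.7264 / 308.5988 = -0.696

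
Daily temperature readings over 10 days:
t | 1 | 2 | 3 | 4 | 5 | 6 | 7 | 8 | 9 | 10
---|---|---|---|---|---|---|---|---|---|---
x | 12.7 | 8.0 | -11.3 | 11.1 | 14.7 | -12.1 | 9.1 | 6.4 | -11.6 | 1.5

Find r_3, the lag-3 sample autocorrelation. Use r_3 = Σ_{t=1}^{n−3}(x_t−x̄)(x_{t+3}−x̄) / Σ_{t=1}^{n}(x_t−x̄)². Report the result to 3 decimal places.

Mean x̄ = (12.7 + 8.0 − 11.3 + 11.1 + 14.7 − 12.1 + 9.1 + 6.4 − 11.6 + 1.5)/10 = 2.8500
Numerator Σ_{t=1}^{7}(x_t−x̄)(x_{t+3}−x̄) = 655.0525
Denominator Σ(x_t−x̄)² = 1018.0450
r_3 = 655.0525 / 1018.0450 = 0.643

0.643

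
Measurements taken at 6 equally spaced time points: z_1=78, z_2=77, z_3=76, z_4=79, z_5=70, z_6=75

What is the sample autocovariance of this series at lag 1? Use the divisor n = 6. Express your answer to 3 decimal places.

Mean z̄ = (78 + 77 + 76 + 79 + 70 + 75)/6 = 75.8333
Σ_{t=1}^{5}(z_t−z̄)(z_{t+1}−z̄) = -10.3611
γ_1 = -10.3611 / 6 = -1.727

-1.727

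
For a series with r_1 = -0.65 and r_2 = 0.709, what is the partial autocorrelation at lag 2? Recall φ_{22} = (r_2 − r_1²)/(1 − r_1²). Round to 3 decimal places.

0.496

φ_{22} = (r_2 − r_1²) / (1 − r_1²)
r_1² = (-0.65)² = 0.4225
Numerator = 0.709 − 0.4225 = 0.2865; denominator = 1 − 0.4225 = 0.5775
φ_{22} = 0.2865 / 0.5775 = 0.496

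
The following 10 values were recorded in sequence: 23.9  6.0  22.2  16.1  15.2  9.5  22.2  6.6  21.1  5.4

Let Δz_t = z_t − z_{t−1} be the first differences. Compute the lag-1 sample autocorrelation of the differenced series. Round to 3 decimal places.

-0.728

First differences Δz: -17.9, 16.2, -6.1, -0.9, -5.7, 12.7, -15.6, 14.5, -15.7
Mean of differences = -2.0556
Numerator Σ(Δz_t−Δz̄)(Δz_{t+1}−Δz̄) = -1075.7264
Denominator Σ(Δz_t−Δz̄)² = 1476.7222
r_1(Δz) = -1075.7264 / 1476.7222 = -0.728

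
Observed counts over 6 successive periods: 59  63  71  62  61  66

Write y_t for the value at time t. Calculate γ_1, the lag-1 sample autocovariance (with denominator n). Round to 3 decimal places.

-2.630

Mean ȳ = (59 + 63 + 71 + 62 + 61 + 66)/6 = 63.6667
Σ_{t=1}^{5}(y_t−ȳ)(y_{t+1}−ȳ) = -15.7778
γ_1 = -15.7778 / 6 = -2.630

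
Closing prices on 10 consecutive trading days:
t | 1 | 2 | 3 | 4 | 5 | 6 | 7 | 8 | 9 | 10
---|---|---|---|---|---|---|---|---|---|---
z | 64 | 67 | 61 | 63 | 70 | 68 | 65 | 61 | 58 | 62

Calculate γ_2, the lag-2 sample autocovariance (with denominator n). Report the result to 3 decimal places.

-3.062

Mean z̄ = (64 + 67 + 61 + 63 + 70 + 68 + 65 + 61 + 58 + 62)/10 = 63.9000
Σ_{t=1}^{8}(z_t−z̄)(z_{t+2}−z̄) = -30.6200
γ_2 = -30.6200 / 10 = -3.062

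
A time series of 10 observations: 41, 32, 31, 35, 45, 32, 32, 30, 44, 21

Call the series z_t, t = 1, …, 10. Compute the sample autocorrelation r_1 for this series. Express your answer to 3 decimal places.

Mean z̄ = (41 + 32 + 31 + 35 + 45 + 32 + 32 + 30 + 44 + 21)/10 = 34.3000
Numerator Σ_{t=1}^{9}(z_t−z̄)(z_{t+1}−z̄) = -182.7900
Denominator Σ(z_t−z̄)² = 476.1000
r_1 = -182.7900 / 476.1000 = -0.384

-0.384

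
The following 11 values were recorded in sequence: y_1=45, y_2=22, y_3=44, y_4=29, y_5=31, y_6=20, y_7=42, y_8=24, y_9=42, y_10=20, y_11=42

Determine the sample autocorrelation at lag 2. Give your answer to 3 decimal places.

Mean ȳ = (45 + 22 + 44 + 29 + 31 + 20 + 42 + 24 + 42 + 20 + 42)/11 = 32.8182
Numerator Σ_{t=1}^{9}(y_t−ȳ)(y_{t+2}−ȳ) = 584.1157
Denominator Σ(y_t−ȳ)² = 1067.6364
r_2 = 584.1157 / 1067.6364 = 0.547

0.547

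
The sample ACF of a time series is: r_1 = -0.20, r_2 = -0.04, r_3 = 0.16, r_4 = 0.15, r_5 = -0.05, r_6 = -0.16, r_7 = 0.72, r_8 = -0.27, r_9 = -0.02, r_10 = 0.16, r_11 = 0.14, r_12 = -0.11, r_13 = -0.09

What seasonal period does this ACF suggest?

7

The largest autocorrelation is r_7 = 0.72; the remaining lags stay at or below 0.16.
The dominant spike at lag 7 indicates a seasonal period of 7.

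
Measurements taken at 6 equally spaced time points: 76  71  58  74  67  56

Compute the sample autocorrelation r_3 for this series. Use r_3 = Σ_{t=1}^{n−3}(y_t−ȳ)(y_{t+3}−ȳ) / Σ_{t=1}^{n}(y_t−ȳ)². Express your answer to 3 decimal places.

0.466

Mean ȳ = (76 + 71 + 58 + 74 + 67 + 56)/6 = 67.0000
Deviations from mean: 9.0000, 4.0000, -9.0000, 7.0000, 0.0000, -11.0000
Numerator Σ_{t=1}^{3}(y_t−ȳ)(y_{t+3}−ȳ) = 162.0000
Denominator Σ(y_t−ȳ)² = 348.0000
r_3 = 162.0000 / 348.0000 = 0.466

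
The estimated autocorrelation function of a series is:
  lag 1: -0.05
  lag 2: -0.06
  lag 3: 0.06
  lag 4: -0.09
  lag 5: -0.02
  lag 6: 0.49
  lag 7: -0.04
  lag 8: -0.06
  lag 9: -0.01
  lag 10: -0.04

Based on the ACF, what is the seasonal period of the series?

The largest autocorrelation is r_6 = 0.49; the remaining lags stay at or below 0.06.
The dominant spike at lag 6 indicates a seasonal period of 6.

6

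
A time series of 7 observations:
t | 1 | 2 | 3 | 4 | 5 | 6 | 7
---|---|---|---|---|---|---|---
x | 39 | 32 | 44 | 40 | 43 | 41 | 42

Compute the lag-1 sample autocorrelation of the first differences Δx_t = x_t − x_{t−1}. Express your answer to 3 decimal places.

-0.708

First differences Δx: -7, 12, -4, 3, -2, 1
Mean of differences = 0.5000
Numerator Σ(Δx_t−Δx̄)(Δx_{t+1}−Δx̄) = -156.7500
Denominator Σ(Δx_t−Δx̄)² = 221.5000
r_1(Δx) = -156.7500 / 221.5000 = -0.708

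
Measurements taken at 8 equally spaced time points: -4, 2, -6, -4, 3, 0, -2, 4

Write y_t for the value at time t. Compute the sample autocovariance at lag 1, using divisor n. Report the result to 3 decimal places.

Mean ȳ = (-4 + 2 − 6 − 4 + 3 + 0 − 2 + 4)/8 = -0.8750
Deviations: -3.1250, 2.8750, -5.1250, -3.1250, 3.8750, 0.8750, -1.1250, 4.8750
Σ_{t=1}^{7}(y_t−ȳ)(y_{t+1}−ȳ) = -22.8906
γ_1 = -22.8906 / 8 = -2.861

-2.861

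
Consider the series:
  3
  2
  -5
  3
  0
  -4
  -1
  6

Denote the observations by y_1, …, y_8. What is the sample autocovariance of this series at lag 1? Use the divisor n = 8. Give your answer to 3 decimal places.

Mean ȳ = (3 + 2 − 5 + 3 + 0 − 4 − 1 + 6)/8 = 0.5000
Deviations: 2.5000, 1.5000, -5.5000, 2.5000, -0.5000, -4.5000, -1.5000, 5.5000
Σ_{t=1}^{7}(y_t−ȳ)(y_{t+1}−ȳ) = -18.7500
γ_1 = -18.7500 / 8 = -2.344

-2.344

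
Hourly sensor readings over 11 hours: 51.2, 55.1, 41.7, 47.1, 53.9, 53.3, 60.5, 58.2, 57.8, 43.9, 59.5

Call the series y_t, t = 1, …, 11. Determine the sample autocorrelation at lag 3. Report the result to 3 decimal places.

Mean ȳ = (51.2 + 55.1 + 41.7 + 47.1 + 53.9 + 53.3 + 60.5 + 58.2 + 57.8 + 43.9 + 59.5)/11 = 52.9273
Numerator Σ_{t=1}^{8}(y_t−ȳ)(y_{t+3}−ȳ) = -62.8940
Denominator Σ(y_t−ȳ)² = 402.3818
r_3 = -62.8940 / 402.3818 = -0.156

-0.156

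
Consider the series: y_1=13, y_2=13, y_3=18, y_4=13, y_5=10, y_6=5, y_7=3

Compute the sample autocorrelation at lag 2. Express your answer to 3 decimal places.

Mean ȳ = (13 + 13 + 18 + 13 + 10 + 5 + 3)/7 = 10.7143
Numerator Σ_{t=1}^{5}(y_t−ȳ)(y_{t+2}−ȳ) = 9.1224
Denominator Σ(y_t−ȳ)² = 161.4286
r_2 = 9.1224 / 161.4286 = 0.057

0.057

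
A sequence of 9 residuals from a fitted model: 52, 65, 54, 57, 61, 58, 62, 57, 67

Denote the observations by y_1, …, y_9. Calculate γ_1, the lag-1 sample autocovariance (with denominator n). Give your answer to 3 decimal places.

Mean ȳ = (52 + 65 + 54 + 57 + 61 + 58 + 62 + 57 + 67)/9 = 59.2222
Σ_{t=1}^{8}(y_t−ȳ)(y_{t+1}−ȳ) = -93.2716
γ_1 = -93.2716 / 9 = -10.364

-10.364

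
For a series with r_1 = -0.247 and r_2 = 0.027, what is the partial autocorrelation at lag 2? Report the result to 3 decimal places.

-0.036

φ_{22} = (r_2 − r_1²) / (1 − r_1²)
r_1² = (-0.247)² = 0.061009
Numerator = 0.027 − 0.0610 = -0.0340; denominator = 1 − 0.0610 = 0.9390
φ_{22} = -0.0340 / 0.9390 = -0.036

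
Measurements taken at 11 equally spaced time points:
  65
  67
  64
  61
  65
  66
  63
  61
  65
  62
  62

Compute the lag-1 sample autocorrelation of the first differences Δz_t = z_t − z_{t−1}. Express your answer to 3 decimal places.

-0.310

First differences Δz: 2, -3, -3, 4, 1, -3, -2, 4, -3, 0
Mean of differences = -0.3000
Numerator Σ(Δz_t−Δz̄)(Δz_{t+1}−Δz̄) = -23.5900
Denominator Σ(Δz_t−Δz̄)² = 76.1000
r_1(Δz) = -23.5900 / 76.1000 = -0.310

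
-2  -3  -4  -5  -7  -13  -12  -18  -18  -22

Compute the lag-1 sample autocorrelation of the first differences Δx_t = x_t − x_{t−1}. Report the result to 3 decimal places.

First differences Δx: -1, -1, -1, -2, -6, 1, -6, 0, -4
Mean of differences = -2.2222
Numerator Σ(Δx_t−Δx̄)(Δx_{t+1}−Δx̄) = -34.2716
Denominator Σ(Δx_t−Δx̄)² = 51.5556
r_1(Δx) = -34.2716 / 51.5556 = -0.665

-0.665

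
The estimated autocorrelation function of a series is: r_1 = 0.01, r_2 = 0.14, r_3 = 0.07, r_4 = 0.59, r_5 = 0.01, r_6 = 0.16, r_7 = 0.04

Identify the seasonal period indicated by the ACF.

The largest autocorrelation is r_4 = 0.59; the remaining lags stay at or below 0.16.
The dominant spike at lag 4 indicates a seasonal period of 4.

4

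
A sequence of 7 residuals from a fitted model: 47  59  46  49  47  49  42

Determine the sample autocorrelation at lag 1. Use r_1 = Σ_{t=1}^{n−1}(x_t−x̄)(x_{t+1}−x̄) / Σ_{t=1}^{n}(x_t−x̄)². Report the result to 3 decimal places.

Mean x̄ = (47 + 59 + 46 + 49 + 47 + 49 + 42)/7 = 48.4286
Numerator Σ_{t=1}^{6}(x_t−x̄)(x_{t+1}−x̄) = -47.4694
Denominator Σ(x_t−x̄)² = 163.7143
r_1 = -47.4694 / 163.7143 = -0.290

-0.290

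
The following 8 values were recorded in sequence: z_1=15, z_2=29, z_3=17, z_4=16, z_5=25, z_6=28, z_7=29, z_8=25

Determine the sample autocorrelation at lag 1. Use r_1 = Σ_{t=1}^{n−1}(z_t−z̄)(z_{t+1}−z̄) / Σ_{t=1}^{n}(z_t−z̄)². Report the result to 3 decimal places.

Mean z̄ = (15 + 29 + 17 + 16 + 25 + 28 + 29 + 25)/8 = 23.0000
Numerator Σ_{t=1}^{7}(z_t−z̄)(z_{t+1}−z̄) = -4.0000
Denominator Σ(z_t−z̄)² = 254.0000
r_1 = -4.0000 / 254.0000 = -0.016

-0.016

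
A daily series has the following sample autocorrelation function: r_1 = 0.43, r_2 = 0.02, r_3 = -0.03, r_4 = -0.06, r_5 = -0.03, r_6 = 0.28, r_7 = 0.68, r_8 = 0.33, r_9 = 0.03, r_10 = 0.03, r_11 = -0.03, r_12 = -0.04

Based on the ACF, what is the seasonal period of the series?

The largest autocorrelation is r_7 = 0.68; the remaining lags stay at or below 0.43. The elevated value at lag 1 (0.43), dropping to 0.02 at lag 2, reflects decaying short-term dependence rather than seasonality.
The dominant spike at lag 7 indicates a seasonal period of 7.

7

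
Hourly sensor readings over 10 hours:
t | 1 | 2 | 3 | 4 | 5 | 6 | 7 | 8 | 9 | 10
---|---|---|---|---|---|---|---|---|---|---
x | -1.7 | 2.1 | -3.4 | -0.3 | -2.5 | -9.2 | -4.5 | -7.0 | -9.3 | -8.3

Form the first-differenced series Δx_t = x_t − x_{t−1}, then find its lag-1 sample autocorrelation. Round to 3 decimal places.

-0.588

First differences Δx: 3.8, -5.5, 3.1, -2.2, -6.7, 4.7, -2.5, -2.3, 1.0
Mean of differences = -0.7333
Numerator Σ(Δx_t−Δx̄)(Δx_{t+1}−Δx̄) = -78.7178
Denominator Σ(Δx_t−Δx̄)² = 133.8200
r_1(Δx) = -78.7178 / 133.8200 = -0.588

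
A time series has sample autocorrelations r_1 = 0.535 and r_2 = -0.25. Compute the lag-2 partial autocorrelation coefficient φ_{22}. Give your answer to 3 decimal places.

φ_{22} = (r_2 − r_1²) / (1 − r_1²)
r_1² = (0.535)² = 0.286225
Numerator = -0.25 − 0.2862 = -0.5362; denominator = 1 − 0.2862 = 0.7138
φ_{22} = -0.5362 / 0.7138 = -0.751

-0.751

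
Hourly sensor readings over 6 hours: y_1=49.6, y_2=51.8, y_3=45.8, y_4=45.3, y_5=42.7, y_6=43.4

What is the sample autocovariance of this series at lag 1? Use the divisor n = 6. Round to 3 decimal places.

4.978

Mean ȳ = (49.6 + 51.8 + 45.8 + 45.3 + 42.7 + 43.4)/6 = 46.4333
Σ_{t=1}^{5}(y_t−ȳ)(y_{t+1}−ȳ) = 29.8689
γ_1 = 29.8689 / 6 = 4.978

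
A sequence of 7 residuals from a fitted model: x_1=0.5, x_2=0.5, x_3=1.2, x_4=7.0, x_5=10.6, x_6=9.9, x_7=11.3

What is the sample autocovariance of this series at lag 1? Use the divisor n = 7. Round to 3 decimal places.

Mean x̄ = (0.5 + 0.5 + 1.2 + 7.0 + 10.6 + 9.9 + 11.3)/7 = 5.8571
Deviations: -5.3571, -5.3571, -4.6571, 1.1429, 4.7429, 4.0429, 5.4429
Σ_{t=1}^{6}(x_t−x̄)(x_{t+1}−x̄) = 94.9253
γ_1 = 94.9253 / 7 = 13.561

13.561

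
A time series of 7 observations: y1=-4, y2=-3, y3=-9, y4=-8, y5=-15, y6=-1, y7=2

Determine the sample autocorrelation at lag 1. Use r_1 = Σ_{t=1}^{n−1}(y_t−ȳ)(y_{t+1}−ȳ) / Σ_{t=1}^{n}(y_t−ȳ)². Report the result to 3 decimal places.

Mean ȳ = (-4 − 3 − 9 − 8 − 15 − 1 + 2)/7 = -5.4286
Σ(y_t−ȳ)(y_{t+1}−ȳ) = (3.4694) + (-8.6735) + (9.1837) + (24.6122) + (-42.3878) + (32.8980) = 19.1020
Denominator Σ(y_t−ȳ)² = 193.7143
r_1 = 19.1020 / 193.7143 = 0.099

0.099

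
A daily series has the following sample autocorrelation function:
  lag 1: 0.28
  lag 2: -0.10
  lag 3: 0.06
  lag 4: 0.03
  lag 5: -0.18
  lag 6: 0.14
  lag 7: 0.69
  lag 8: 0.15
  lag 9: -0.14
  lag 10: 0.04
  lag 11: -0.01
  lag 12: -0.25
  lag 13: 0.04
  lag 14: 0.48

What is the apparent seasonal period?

The largest autocorrelation is r_7 = 0.69, with a weaker echo at lag 14 (0.48); the remaining lags stay at or below 0.28.
The dominant spike at lag 7 indicates a seasonal period of 7.

7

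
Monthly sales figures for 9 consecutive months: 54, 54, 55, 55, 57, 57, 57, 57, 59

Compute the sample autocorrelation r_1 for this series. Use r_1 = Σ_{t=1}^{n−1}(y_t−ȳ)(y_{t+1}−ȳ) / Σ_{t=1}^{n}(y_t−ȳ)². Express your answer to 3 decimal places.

0.524

Mean ȳ = (54 + 54 + 55 + 55 + 57 + 57 + 57 + 57 + 59)/9 = 56.1111
Numerator Σ_{t=1}^{8}(y_t−ȳ)(y_{t+1}−ȳ) = 11.9877
Denominator Σ(y_t−ȳ)² = 22.8889
r_1 = 11.9877 / 22.8889 = 0.524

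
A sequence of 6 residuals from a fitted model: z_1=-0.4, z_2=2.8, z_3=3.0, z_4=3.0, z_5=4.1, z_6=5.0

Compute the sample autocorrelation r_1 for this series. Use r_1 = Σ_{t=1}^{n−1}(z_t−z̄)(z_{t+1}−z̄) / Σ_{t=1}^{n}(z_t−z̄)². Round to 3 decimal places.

Mean z̄ = (-0.4 + 2.8 + 3.0 + 3.0 + 4.1 + 5.0)/6 = 2.9167
Σ(z_t−z̄)(z_{t+1}−z̄) = (0.3869) + (-0.0097) + (0.0069) + (0.0986) + (2.4653) = 2.9481
Denominator Σ(z_t−z̄)² = 16.7683
r_1 = 2.9481 / 16.7683 = 0.176

0.176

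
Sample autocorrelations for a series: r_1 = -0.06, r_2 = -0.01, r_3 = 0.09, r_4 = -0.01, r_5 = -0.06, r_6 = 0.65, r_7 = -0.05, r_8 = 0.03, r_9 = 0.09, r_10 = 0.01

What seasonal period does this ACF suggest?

The largest autocorrelation is r_6 = 0.65; the remaining lags stay at or below 0.09.
The dominant spike at lag 6 indicates a seasonal period of 6.

6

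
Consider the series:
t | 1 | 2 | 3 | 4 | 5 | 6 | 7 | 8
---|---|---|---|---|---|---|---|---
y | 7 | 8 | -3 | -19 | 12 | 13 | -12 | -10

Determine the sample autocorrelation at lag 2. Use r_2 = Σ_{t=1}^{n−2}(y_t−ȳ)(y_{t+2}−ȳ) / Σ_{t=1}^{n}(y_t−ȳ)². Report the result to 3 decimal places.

-0.702

Mean ȳ = (7 + 8 − 3 − 19 + 12 + 13 − 12 − 10)/8 = -0.5000
Deviations from mean: 7.5000, 8.5000, -2.5000, -18.5000, 12.5000, 13.5000, -11.5000, -9.5000
Numerator Σ_{t=1}^{6}(y_t−ȳ)(y_{t+2}−ȳ) = -729.0000
Denominator Σ(y_t−ȳ)² = 1038.0000
r_2 = -729.0000 / 1038.0000 = -0.702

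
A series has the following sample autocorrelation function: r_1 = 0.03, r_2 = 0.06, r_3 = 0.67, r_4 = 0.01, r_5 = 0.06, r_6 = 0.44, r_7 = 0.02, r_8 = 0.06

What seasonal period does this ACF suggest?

The largest autocorrelation is r_3 = 0.67, with a weaker echo at lag 6 (0.44); the remaining lags stay at or below 0.06.
The dominant spike at lag 3 indicates a seasonal period of 3.

3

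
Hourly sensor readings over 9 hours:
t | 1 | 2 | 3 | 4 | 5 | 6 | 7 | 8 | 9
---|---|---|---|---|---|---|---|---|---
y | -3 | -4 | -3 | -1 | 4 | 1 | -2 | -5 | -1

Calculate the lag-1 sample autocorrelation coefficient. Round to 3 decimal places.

0.366

Mean ȳ = (-3 − 4 − 3 − 1 + 4 + 1 − 2 − 5 − 1)/9 = -1.5556
Numerator Σ_{t=1}^{8}(y_t−ȳ)(y_{t+1}−ȳ) = 22.0247
Denominator Σ(y_t−ȳ)² = 60.2222
r_1 = 22.0247 / 60.2222 = 0.366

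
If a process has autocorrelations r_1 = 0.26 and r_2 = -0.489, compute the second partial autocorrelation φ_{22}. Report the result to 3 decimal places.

φ_{22} = (r_2 − r_1²) / (1 − r_1²)
r_1² = (0.26)² = 0.0676
Numerator = -0.489 − 0.0676 = -0.5566; denominator = 1 − 0.0676 = 0.9324
φ_{22} = -0.5566 / 0.9324 = -0.597

-0.597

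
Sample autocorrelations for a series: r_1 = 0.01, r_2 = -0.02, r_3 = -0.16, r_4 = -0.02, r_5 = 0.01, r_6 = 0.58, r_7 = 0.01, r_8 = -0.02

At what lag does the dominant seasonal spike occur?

6

The largest autocorrelation is r_6 = 0.58; the remaining lags stay at or below 0.01.
The dominant spike at lag 6 indicates a seasonal period of 6.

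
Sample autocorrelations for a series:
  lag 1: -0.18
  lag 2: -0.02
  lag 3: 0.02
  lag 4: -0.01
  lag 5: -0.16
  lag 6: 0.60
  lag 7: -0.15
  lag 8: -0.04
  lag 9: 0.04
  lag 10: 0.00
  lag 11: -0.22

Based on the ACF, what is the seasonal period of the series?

The largest autocorrelation is r_6 = 0.60; the remaining lags stay at or below 0.04.
The dominant spike at lag 6 indicates a seasonal period of 6.

6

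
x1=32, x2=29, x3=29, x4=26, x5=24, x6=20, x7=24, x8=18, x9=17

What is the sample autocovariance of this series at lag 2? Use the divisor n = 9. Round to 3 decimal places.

7.198

Mean x̄ = (32 + 29 + 29 + 26 + 24 + 20 + 24 + 18 + 17)/9 = 24.3333
Σ_{t=1}^{7}(x_t−x̄)(x_{t+2}−x̄) = 64.7778
γ_2 = 64.7778 / 9 = 7.198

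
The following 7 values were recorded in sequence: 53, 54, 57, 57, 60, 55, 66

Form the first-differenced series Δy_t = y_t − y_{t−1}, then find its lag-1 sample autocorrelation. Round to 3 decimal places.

-0.540

First differences Δy: 1, 3, 0, 3, -5, 11
Mean of differences = 2.1667
Numerator Σ(Δy_t−Δȳ)(Δy_{t+1}−Δȳ) = -73.8611
Denominator Σ(Δy_t−Δȳ)² = 136.8333
r_1(Δy) = -73.8611 / 136.8333 = -0.540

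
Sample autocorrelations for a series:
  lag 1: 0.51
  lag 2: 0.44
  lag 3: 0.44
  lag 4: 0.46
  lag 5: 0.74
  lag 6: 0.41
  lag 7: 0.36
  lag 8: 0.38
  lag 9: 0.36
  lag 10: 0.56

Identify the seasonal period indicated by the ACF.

5

The largest autocorrelation is r_5 = 0.74, with a weaker echo at lag 10 (0.56); the remaining lags stay at or below 0.51. The elevated value at lag 1 (0.51), dropping to 0.44 at lag 2, reflects decaying short-term dependence rather than seasonality.
The dominant spike at lag 5 indicates a seasonal period of 5.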